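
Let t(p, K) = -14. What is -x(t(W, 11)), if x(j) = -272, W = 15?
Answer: 272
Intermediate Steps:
-x(t(W, 11)) = -1*(-272) = 272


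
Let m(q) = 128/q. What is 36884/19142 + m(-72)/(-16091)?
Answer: 2670905134/1386062649 ≈ 1.9270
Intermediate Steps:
36884/19142 + m(-72)/(-16091) = 36884/19142 + (128/(-72))/(-16091) = 36884*(1/19142) + (128*(-1/72))*(-1/16091) = 18442/9571 - 16/9*(-1/16091) = 18442/9571 + 16/144819 = 2670905134/1386062649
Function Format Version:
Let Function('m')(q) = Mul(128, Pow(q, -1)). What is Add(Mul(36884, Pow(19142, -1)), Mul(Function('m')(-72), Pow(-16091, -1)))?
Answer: Rational(2670905134, 1386062649) ≈ 1.9270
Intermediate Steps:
Add(Mul(36884, Pow(19142, -1)), Mul(Function('m')(-72), Pow(-16091, -1))) = Add(Mul(36884, Pow(19142, -1)), Mul(Mul(128, Pow(-72, -1)), Pow(-16091, -1))) = Add(Mul(36884, Rational(1, 19142)), Mul(Mul(128, Rational(-1, 72)), Rational(-1, 16091))) = Add(Rational(18442, 9571), Mul(Rational(-16, 9), Rational(-1, 16091))) = Add(Rational(18442, 9571), Rational(16, 144819)) = Rational(2670905134, 1386062649)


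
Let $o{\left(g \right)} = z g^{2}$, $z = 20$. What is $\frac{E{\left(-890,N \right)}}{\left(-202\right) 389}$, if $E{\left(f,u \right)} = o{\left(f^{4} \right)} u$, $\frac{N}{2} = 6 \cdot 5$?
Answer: $- \frac{236195328342124860000000000}{39289} \approx -6.0117 \cdot 10^{21}$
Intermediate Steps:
$N = 60$ ($N = 2 \cdot 6 \cdot 5 = 2 \cdot 30 = 60$)
$o{\left(g \right)} = 20 g^{2}$
$E{\left(f,u \right)} = 20 u f^{8}$ ($E{\left(f,u \right)} = 20 \left(f^{4}\right)^{2} u = 20 f^{8} u = 20 u f^{8}$)
$\frac{E{\left(-890,N \right)}}{\left(-202\right) 389} = \frac{20 \cdot 60 \left(-890\right)^{8}}{\left(-202\right) 389} = \frac{20 \cdot 60 \cdot 393658880570208100000000}{-78578} = 472390656684249720000000000 \left(- \frac{1}{78578}\right) = - \frac{236195328342124860000000000}{39289}$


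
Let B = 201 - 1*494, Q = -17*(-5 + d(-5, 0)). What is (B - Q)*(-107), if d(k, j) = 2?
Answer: 36808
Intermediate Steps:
Q = 51 (Q = -17*(-5 + 2) = -17*(-3) = 51)
B = -293 (B = 201 - 494 = -293)
(B - Q)*(-107) = (-293 - 1*51)*(-107) = (-293 - 51)*(-107) = -344*(-107) = 36808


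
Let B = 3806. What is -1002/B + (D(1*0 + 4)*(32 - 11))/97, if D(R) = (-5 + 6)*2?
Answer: 31329/184591 ≈ 0.16972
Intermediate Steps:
D(R) = 2 (D(R) = 1*2 = 2)
-1002/B + (D(1*0 + 4)*(32 - 11))/97 = -1002/3806 + (2*(32 - 11))/97 = -1002*1/3806 + (2*21)*(1/97) = -501/1903 + 42*(1/97) = -501/1903 + 42/97 = 31329/184591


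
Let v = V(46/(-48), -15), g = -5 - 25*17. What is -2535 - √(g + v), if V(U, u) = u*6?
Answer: -2535 - 2*I*√130 ≈ -2535.0 - 22.803*I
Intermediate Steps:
g = -430 (g = -5 - 425 = -430)
V(U, u) = 6*u
v = -90 (v = 6*(-15) = -90)
-2535 - √(g + v) = -2535 - √(-430 - 90) = -2535 - √(-520) = -2535 - 2*I*√130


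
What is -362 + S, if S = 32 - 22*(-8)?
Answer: -154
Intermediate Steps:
S = 208 (S = 32 + 176 = 208)
-362 + S = -362 + 208 = -154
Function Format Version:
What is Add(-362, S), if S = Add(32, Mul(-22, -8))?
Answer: -154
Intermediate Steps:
S = 208 (S = Add(32, 176) = 208)
Add(-362, S) = Add(-362, 208) = -154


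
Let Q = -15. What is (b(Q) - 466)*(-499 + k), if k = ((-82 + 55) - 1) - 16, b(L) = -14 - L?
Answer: 252495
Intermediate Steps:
k = -44 (k = (-27 - 1) - 16 = -28 - 16 = -44)
(b(Q) - 466)*(-499 + k) = ((-14 - 1*(-15)) - 466)*(-499 - 44) = ((-14 + 15) - 466)*(-543) = (1 - 466)*(-543) = -465*(-543) = 252495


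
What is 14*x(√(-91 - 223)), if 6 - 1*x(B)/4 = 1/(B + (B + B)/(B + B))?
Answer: 56*(-5*I + 6*√314)/(√314 - I) ≈ 335.82 + 3.1502*I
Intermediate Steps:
x(B) = 24 - 4/(1 + B) (x(B) = 24 - 4/(B + (B + B)/(B + B)) = 24 - 4/(B + (2*B)/((2*B))) = 24 - 4/(B + (2*B)*(1/(2*B))) = 24 - 4/(B + 1) = 24 - 4/(1 + B))
14*x(√(-91 - 223)) = 14*(4*(5 + 6*√(-91 - 223))/(1 + √(-91 - 223))) = 14*(4*(5 + 6*√(-314))/(1 + √(-314))) = 14*(4*(5 + 6*(I*√314))/(1 + I*√314)) = 14*(4*(5 + 6*I*√314)/(1 + I*√314)) = 56*(5 + 6*I*√314)/(1 + I*√314)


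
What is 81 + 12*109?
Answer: 1389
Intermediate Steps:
81 + 12*109 = 81 + 1308 = 1389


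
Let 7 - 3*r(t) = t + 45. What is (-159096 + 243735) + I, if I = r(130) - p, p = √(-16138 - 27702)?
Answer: 84583 - 8*I*√685 ≈ 84583.0 - 209.38*I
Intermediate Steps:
r(t) = -38/3 - t/3 (r(t) = 7/3 - (t + 45)/3 = 7/3 - (45 + t)/3 = 7/3 + (-15 - t/3) = -38/3 - t/3)
p = 8*I*√685 (p = √(-43840) = 8*I*√685 ≈ 209.38*I)
I = -56 - 8*I*√685 (I = (-38/3 - ⅓*130) - 8*I*√685 = (-38/3 - 130/3) - 8*I*√685 = -56 - 8*I*√685 ≈ -56.0 - 209.38*I)
(-159096 + 243735) + I = (-159096 + 243735) + (-56 - 8*I*√685) = 84639 + (-56 - 8*I*√685) = 84583 - 8*I*√685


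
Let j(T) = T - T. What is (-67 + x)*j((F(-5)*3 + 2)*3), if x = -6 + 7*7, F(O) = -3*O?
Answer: 0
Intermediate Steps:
x = 43 (x = -6 + 49 = 43)
j(T) = 0
(-67 + x)*j((F(-5)*3 + 2)*3) = (-67 + 43)*0 = -24*0 = 0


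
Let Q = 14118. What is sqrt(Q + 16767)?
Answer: sqrt(30885) ≈ 175.74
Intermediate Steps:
sqrt(Q + 16767) = sqrt(14118 + 16767) = sqrt(30885)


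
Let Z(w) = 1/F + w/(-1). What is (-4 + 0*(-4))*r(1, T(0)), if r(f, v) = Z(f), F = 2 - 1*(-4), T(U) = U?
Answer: 10/3 ≈ 3.3333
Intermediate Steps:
F = 6 (F = 2 + 4 = 6)
Z(w) = ⅙ - w (Z(w) = 1/6 + w/(-1) = 1*(⅙) + w*(-1) = ⅙ - w)
r(f, v) = ⅙ - f
(-4 + 0*(-4))*r(1, T(0)) = (-4 + 0*(-4))*(⅙ - 1*1) = (-4 + 0)*(⅙ - 1) = -4*(-⅚) = 10/3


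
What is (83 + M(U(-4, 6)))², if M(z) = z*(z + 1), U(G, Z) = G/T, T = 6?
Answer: 555025/81 ≈ 6852.2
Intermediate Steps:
U(G, Z) = G/6
M(z) = z*(1 + z)
(83 + M(U(-4, 6)))² = (83 + ((⅙)*(-4))*(1 + (⅙)*(-4)))² = (83 - 2*(1 - ⅔)/3)² = (83 - ⅔*⅓)² = (83 - 2/9)² = (745/9)² = 555025/81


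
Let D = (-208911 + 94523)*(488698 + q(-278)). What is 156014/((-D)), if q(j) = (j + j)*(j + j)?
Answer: 78007/45631317796 ≈ 1.7095e-6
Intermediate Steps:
q(j) = 4*j² (q(j) = (2*j)*(2*j) = 4*j²)
D = -91262635592 (D = (-208911 + 94523)*(488698 + 4*(-278)²) = -114388*(488698 + 4*77284) = -114388*(488698 + 309136) = -114388*797834 = -91262635592)
156014/((-D)) = 156014/((-1*(-91262635592))) = 156014/91262635592 = 156014*(1/91262635592) = 78007/45631317796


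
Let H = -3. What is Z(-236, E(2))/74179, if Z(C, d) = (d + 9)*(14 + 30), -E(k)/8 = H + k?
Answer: 748/74179 ≈ 0.010084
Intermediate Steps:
E(k) = 24 - 8*k (E(k) = -8*(-3 + k) = 24 - 8*k)
Z(C, d) = 396 + 44*d (Z(C, d) = (9 + d)*44 = 396 + 44*d)
Z(-236, E(2))/74179 = (396 + 44*(24 - 8*2))/74179 = (396 + 44*(24 - 16))*(1/74179) = (396 + 44*8)*(1/74179) = (396 + 352)*(1/74179) = 748*(1/74179) = 748/74179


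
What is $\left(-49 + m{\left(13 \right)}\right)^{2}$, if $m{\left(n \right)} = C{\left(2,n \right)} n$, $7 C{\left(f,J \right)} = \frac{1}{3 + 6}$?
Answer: $\frac{9449476}{3969} \approx 2380.8$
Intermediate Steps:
$C{\left(f,J \right)} = \frac{1}{63}$ ($C{\left(f,J \right)} = \frac{1}{7 \left(3 + 6\right)} = \frac{1}{7 \cdot 9} = \frac{1}{7} \cdot \frac{1}{9} = \frac{1}{63}$)
$m{\left(n \right)} = \frac{n}{63}$
$\left(-49 + m{\left(13 \right)}\right)^{2} = \left(-49 + \frac{1}{63} \cdot 13\right)^{2} = \left(-49 + \frac{13}{63}\right)^{2} = \left(- \frac{3074}{63}\right)^{2} = \frac{9449476}{3969}$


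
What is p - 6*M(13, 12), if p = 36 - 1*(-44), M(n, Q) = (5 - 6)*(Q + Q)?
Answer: 224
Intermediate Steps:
M(n, Q) = -2*Q
p = 80 (p = 36 + 44 = 80)
p - 6*M(13, 12) = 80 - (-12)*12 = 80 - 6*(-24) = 80 + 144 = 224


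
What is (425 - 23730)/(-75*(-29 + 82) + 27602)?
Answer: -23305/23627 ≈ -0.98637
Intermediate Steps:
(425 - 23730)/(-75*(-29 + 82) + 27602) = -23305/(-75*53 + 27602) = -23305/(-3975 + 27602) = -23305/23627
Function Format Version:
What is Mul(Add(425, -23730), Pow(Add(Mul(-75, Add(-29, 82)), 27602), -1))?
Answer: Rational(-23305, 23627) ≈ -0.98637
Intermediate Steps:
Mul(Add(425, -23730), Pow(Add(Mul(-75, Add(-29, 82)), 27602), -1)) = Mul(-23305, Pow(Add(Mul(-75, 53), 27602), -1)) = Mul(-23305, Pow(Add(-3975, 27602), -1)) = Mul(-23305, Pow(23627, -1)) = Mul(-23305, Rational(1, 23627)) = Rational(-23305, 23627)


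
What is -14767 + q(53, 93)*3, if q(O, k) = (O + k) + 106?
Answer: -14011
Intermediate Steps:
q(O, k) = 106 + O + k
-14767 + q(53, 93)*3 = -14767 + (106 + 53 + 93)*3 = -14767 + 252*3 = -14767 + 756 = -14011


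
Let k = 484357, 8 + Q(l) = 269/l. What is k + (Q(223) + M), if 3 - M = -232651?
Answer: 159891938/223 ≈ 7.1700e+5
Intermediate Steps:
Q(l) = -8 + 269/l
M = 232654 (M = 3 - 1*(-232651) = 3 + 232651 = 232654)
k + (Q(223) + M) = 484357 + ((-8 + 269/223) + 232654) = 484357 + (-1515/223 + 232654) = 484357 + 51880327/223 = 159891938/223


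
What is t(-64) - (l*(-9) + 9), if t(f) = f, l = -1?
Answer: -82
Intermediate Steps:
t(-64) - (l*(-9) + 9) = -64 - (-1*(-9) + 9) = -64 - (9 + 9) = -64 - 1*18 = -64 - 18 = -82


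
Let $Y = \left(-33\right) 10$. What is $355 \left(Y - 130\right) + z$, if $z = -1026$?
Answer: $-164326$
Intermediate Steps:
$Y = -330$
$355 \left(Y - 130\right) + z = 355 \left(-330 - 130\right) - 1026 = 355 \left(-460\right) - 1026 = -163300 - 1026 = -164326$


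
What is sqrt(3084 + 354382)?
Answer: sqrt(357466) ≈ 597.88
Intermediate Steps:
sqrt(3084 + 354382) = sqrt(357466)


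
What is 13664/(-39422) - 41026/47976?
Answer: -568217759/472827468 ≈ -1.2017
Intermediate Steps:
13664/(-39422) - 41026/47976 = 13664*(-1/39422) - 41026*1/47976 = -6832/19711 - 20513/23988 = -568217759/472827468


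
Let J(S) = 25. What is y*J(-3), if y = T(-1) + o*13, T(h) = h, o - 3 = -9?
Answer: -1975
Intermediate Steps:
o = -6 (o = 3 - 9 = -6)
y = -79 (y = -1 - 6*13 = -1 - 78 = -79)
y*J(-3) = -79*25 = -1975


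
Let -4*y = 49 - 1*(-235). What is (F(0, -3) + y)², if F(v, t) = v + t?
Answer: 5476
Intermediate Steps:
F(v, t) = t + v
y = -71 (y = -(49 - 1*(-235))/4 = -(49 + 235)/4 = -¼*284 = -71)
(F(0, -3) + y)² = ((-3 + 0) - 71)² = (-3 - 71)² = (-74)² = 5476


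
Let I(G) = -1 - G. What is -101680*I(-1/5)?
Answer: 81344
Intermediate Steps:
-101680*I(-1/5) = -101680*(-1 - (-1)*1/5) = -101680*(-1 - (-1)*1*(⅕)) = -101680*(-1 - (-1)/5) = -101680*(-1 - 1*(-⅕)) = -101680*(-1 + ⅕) = -101680*(-⅘) = 81344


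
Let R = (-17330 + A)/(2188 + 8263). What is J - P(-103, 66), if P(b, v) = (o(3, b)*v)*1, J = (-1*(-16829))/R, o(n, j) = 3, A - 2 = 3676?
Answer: -178582975/13652 ≈ -13081.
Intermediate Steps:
A = 3678 (A = 2 + 3676 = 3678)
R = -13652/10451 (R = (-17330 + 3678)/(2188 + 8263) = -13652/10451 ≈ -1.3063)
J = -175879879/13652 (J = (-1*(-16829))/(-13652/10451) = 16829*(-10451/13652) = -175879879/13652 ≈ -12883.)
P(b, v) = 3*v (P(b, v) = (3*v)*1 = 3*v)
J - P(-103, 66) = -175879879/13652 - 3*66 = -175879879/13652 - 1*198 = -175879879/13652 - 198 = -178582975/13652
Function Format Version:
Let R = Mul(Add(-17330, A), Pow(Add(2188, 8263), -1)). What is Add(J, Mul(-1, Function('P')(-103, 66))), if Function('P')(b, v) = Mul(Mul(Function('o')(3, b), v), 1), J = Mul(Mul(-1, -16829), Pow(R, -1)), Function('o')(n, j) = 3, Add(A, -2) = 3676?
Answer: Rational(-178582975, 13652) ≈ -13081.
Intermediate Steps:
A = 3678 (A = Add(2, 3676) = 3678)
R = Rational(-13652, 10451) (R = Mul(Add(-17330, 3678), Pow(Add(2188, 8263), -1)) = Mul(-13652, Pow(10451, -1)) = Mul(-13652, Rational(1, 10451)) = Rational(-13652, 10451) ≈ -1.3063)
J = Rational(-175879879, 13652) (J = Mul(Mul(-1, -16829), Pow(Rational(-13652, 10451), -1)) = Mul(16829, Rational(-10451, 13652)) = Rational(-175879879, 13652) ≈ -12883.)
Function('P')(b, v) = Mul(3, v) (Function('P')(b, v) = Mul(Mul(3, v), 1) = Mul(3, v))
Add(J, Mul(-1, Function('P')(-103, 66))) = Add(Rational(-175879879, 13652), Mul(-1, Mul(3, 66))) = Add(Rational(-175879879, 13652), Mul(-1, 198)) = Add(Rational(-175879879, 13652), -198) = Rational(-178582975, 13652)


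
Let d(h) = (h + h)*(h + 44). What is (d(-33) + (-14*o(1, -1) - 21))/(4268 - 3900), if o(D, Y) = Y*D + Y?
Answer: -719/368 ≈ -1.9538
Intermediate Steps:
o(D, Y) = Y + D*Y (o(D, Y) = D*Y + Y = Y + D*Y)
d(h) = 2*h*(44 + h) (d(h) = (2*h)*(44 + h) = 2*h*(44 + h))
(d(-33) + (-14*o(1, -1) - 21))/(4268 - 3900) = (2*(-33)*(44 - 33) + (-(-14)*(1 + 1) - 21))/(4268 - 3900) = (2*(-33)*11 + (-(-14)*2 - 21))/368 = (-726 + (-14*(-2) - 21))*(1/368) = (-726 + (28 - 21))*(1/368) = (-726 + 7)*(1/368) = -719*1/368 = -719/368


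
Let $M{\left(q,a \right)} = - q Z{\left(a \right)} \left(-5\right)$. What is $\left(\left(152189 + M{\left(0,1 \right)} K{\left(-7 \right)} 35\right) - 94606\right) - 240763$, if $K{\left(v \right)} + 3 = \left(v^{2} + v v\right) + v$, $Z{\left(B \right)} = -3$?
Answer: $-183180$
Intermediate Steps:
$K{\left(v \right)} = -3 + v + 2 v^{2}$ ($K{\left(v \right)} = -3 + \left(\left(v^{2} + v v\right) + v\right) = -3 + \left(\left(v^{2} + v^{2}\right) + v\right) = -3 + \left(2 v^{2} + v\right) = -3 + \left(v + 2 v^{2}\right) = -3 + v + 2 v^{2}$)
$M{\left(q,a \right)} = - 15 q$ ($M{\left(q,a \right)} = - q \left(-3\right) \left(-5\right) = 3 q \left(-5\right) = - 15 q$)
$\left(\left(152189 + M{\left(0,1 \right)} K{\left(-7 \right)} 35\right) - 94606\right) - 240763 = \left(\left(152189 + \left(-15\right) 0 \left(-3 - 7 + 2 \left(-7\right)^{2}\right) 35\right) - 94606\right) - 240763 = \left(\left(152189 + 0 \left(-3 - 7 + 2 \cdot 49\right) 35\right) - 94606\right) - 240763 = \left(\left(152189 + 0 \left(-3 - 7 + 98\right) 35\right) - 94606\right) - 240763 = \left(\left(152189 + 0 \cdot 88 \cdot 35\right) - 94606\right) - 240763 = \left(\left(152189 + 0 \cdot 35\right) - 94606\right) - 240763 = \left(\left(152189 + 0\right) - 94606\right) - 240763 = \left(152189 - 94606\right) - 240763 = 57583 - 240763 = -183180$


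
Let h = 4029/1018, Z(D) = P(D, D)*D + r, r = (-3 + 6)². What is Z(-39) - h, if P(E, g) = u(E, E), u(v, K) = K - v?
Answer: 5133/1018 ≈ 5.0422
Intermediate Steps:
P(E, g) = 0 (P(E, g) = E - E = 0)
r = 9 (r = 3² = 9)
Z(D) = 9 (Z(D) = 0*D + 9 = 0 + 9 = 9)
h = 4029/1018 (h = 4029*(1/1018) = 4029/1018 ≈ 3.9578)
Z(-39) - h = 9 - 1*4029/1018 = 9 - 4029/1018 = 5133/1018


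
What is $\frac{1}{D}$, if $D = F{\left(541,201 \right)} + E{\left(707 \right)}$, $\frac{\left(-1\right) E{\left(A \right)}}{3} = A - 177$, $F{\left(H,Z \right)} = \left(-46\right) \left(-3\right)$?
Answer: $- \frac{1}{1452} \approx -0.00068871$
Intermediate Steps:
$F{\left(H,Z \right)} = 138$
$E{\left(A \right)} = 531 - 3 A$ ($E{\left(A \right)} = - 3 \left(A - 177\right) = - 3 \left(-177 + A\right) = 531 - 3 A$)
$D = -1452$ ($D = 138 + \left(531 - 2121\right) = 138 - 1590 = -1452$)
$\frac{1}{D} = \frac{1}{-1452} = - \frac{1}{1452}$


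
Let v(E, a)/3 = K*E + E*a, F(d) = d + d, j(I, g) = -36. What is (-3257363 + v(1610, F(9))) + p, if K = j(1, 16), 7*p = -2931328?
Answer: -26341449/7 ≈ -3.7631e+6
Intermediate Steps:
p = -2931328/7 (p = (⅐)*(-2931328) = -2931328/7 ≈ -4.1876e+5)
F(d) = 2*d
K = -36
v(E, a) = -108*E + 3*E*a (v(E, a) = 3*(-36*E + E*a) = -108*E + 3*E*a)
(-3257363 + v(1610, F(9))) + p = (-3257363 + 3*1610*(-36 + 2*9)) - 2931328/7 = (-3257363 + 3*1610*(-36 + 18)) - 2931328/7 = (-3257363 + 3*1610*(-18)) - 2931328/7 = (-3257363 - 86940) - 2931328/7 = -3344303 - 2931328/7 = -26341449/7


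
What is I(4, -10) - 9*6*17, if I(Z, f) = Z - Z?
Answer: -918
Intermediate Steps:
I(Z, f) = 0
I(4, -10) - 9*6*17 = 0 - 9*6*17 = 0 - 54*17 = 0 - 918 = -918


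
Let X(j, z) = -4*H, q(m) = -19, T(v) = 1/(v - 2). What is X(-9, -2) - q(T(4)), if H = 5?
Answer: -1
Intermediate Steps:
T(v) = 1/(-2 + v)
X(j, z) = -20 (X(j, z) = -4*5 = -20)
X(-9, -2) - q(T(4)) = -20 - 1*(-19) = -20 + 19 = -1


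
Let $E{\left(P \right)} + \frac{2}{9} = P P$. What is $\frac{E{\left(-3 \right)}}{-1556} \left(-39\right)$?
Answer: $\frac{1027}{4668} \approx 0.22001$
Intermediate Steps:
$E{\left(P \right)} = - \frac{2}{9} + P^{2}$ ($E{\left(P \right)} = - \frac{2}{9} + P P = - \frac{2}{9} + P^{2}$)
$\frac{E{\left(-3 \right)}}{-1556} \left(-39\right) = \frac{- \frac{2}{9} + \left(-3\right)^{2}}{-1556} \left(-39\right) = \left(- \frac{2}{9} + 9\right) \left(- \frac{1}{1556}\right) \left(-39\right) = \frac{79}{9} \left(- \frac{1}{1556}\right) \left(-39\right) = \left(- \frac{79}{14004}\right) \left(-39\right) = \frac{1027}{4668}$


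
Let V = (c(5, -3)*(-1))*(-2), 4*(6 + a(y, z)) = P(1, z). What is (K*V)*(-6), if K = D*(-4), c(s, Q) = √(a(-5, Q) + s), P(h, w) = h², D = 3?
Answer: 72*I*√3 ≈ 124.71*I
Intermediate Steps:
a(y, z) = -23/4 (a(y, z) = -6 + (¼)*1² = -6 + (¼)*1 = -6 + ¼ = -23/4)
c(s, Q) = √(-23/4 + s)
K = -12 (K = 3*(-4) = -12)
V = I*√3 (V = ((√(-23 + 4*5)/2)*(-1))*(-2) = ((√(-23 + 20)/2)*(-1))*(-2) = ((√(-3)/2)*(-1))*(-2) = (((I*√3)/2)*(-1))*(-2) = ((I*√3/2)*(-1))*(-2) = -I*√3/2*(-2) = I*√3 ≈ 1.732*I)
(K*V)*(-6) = -12*I*√3*(-6) = 72*I*√3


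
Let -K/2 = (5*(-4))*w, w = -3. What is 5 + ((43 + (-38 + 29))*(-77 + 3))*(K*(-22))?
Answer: -6642235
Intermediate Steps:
K = -120 (K = -2*5*(-4)*(-3) = -(-40)*(-3) = -2*60 = -120)
5 + ((43 + (-38 + 29))*(-77 + 3))*(K*(-22)) = 5 + ((43 + (-38 + 29))*(-77 + 3))*(-120*(-22)) = 5 + ((43 - 9)*(-74))*2640 = 5 + (34*(-74))*2640 = 5 - 2516*2640 = 5 - 6642240 = -6642235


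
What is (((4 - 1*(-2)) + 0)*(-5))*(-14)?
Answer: 420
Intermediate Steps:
(((4 - 1*(-2)) + 0)*(-5))*(-14) = (((4 + 2) + 0)*(-5))*(-14) = ((6 + 0)*(-5))*(-14) = (6*(-5))*(-14) = -30*(-14) = 420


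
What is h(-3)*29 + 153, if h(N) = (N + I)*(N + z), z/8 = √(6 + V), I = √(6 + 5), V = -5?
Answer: -282 + 145*√11 ≈ 198.91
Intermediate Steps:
I = √11 ≈ 3.3166
z = 8 (z = 8*√(6 - 5) = 8*√1 = 8*1 = 8)
h(N) = (8 + N)*(N + √11) (h(N) = (N + √11)*(N + 8) = (N + √11)*(8 + N) = (8 + N)*(N + √11))
h(-3)*29 + 153 = ((-3)² + 8*(-3) + 8*√11 - 3*√11)*29 + 153 = (9 - 24 + 8*√11 - 3*√11)*29 + 153 = (-15 + 5*√11)*29 + 153 = (-435 + 145*√11) + 153 = -282 + 145*√11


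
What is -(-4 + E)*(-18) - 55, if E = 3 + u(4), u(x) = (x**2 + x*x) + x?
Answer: 575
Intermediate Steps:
u(x) = x + 2*x**2 (u(x) = (x**2 + x**2) + x = 2*x**2 + x = x + 2*x**2)
E = 39 (E = 3 + 4*(1 + 2*4) = 3 + 4*(1 + 8) = 3 + 4*9 = 3 + 36 = 39)
-(-4 + E)*(-18) - 55 = -(-4 + 39)*(-18) - 55 = -1*35*(-18) - 55 = -35*(-18) - 55 = 630 - 55 = 575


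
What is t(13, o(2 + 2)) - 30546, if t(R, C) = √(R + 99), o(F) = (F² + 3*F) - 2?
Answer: -30546 + 4*√7 ≈ -30535.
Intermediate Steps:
o(F) = -2 + F² + 3*F
t(R, C) = √(99 + R)
t(13, o(2 + 2)) - 30546 = √(99 + 13) - 30546 = √112 - 30546 = 4*√7 - 30546 = -30546 + 4*√7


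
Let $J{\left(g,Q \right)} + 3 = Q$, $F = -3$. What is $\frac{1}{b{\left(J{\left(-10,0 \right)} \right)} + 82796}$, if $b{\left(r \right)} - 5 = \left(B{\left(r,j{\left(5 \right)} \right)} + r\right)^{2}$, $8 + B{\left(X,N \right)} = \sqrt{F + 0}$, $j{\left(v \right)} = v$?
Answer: $\frac{i}{22 \sqrt{3} + 82919 i} \approx 1.206 \cdot 10^{-5} + 5.5421 \cdot 10^{-9} i$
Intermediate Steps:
$B{\left(X,N \right)} = -8 + i \sqrt{3}$ ($B{\left(X,N \right)} = -8 + \sqrt{-3 + 0} = -8 + \sqrt{-3} = -8 + i \sqrt{3}$)
$J{\left(g,Q \right)} = -3 + Q$
$b{\left(r \right)} = 5 + \left(-8 + r + i \sqrt{3}\right)^{2}$ ($b{\left(r \right)} = 5 + \left(\left(-8 + i \sqrt{3}\right) + r\right)^{2} = 5 + \left(-8 + r + i \sqrt{3}\right)^{2}$)
$\frac{1}{b{\left(J{\left(-10,0 \right)} \right)} + 82796} = \frac{1}{\left(5 + \left(-8 + \left(-3 + 0\right) + i \sqrt{3}\right)^{2}\right) + 82796} = \frac{1}{\left(5 + \left(-8 - 3 + i \sqrt{3}\right)^{2}\right) + 82796} = \frac{1}{\left(5 + \left(-11 + i \sqrt{3}\right)^{2}\right) + 82796} = \frac{1}{82801 + \left(-11 + i \sqrt{3}\right)^{2}}$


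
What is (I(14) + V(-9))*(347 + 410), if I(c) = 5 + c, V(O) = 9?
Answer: 21196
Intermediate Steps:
(I(14) + V(-9))*(347 + 410) = ((5 + 14) + 9)*(347 + 410) = (19 + 9)*757 = 28*757 = 21196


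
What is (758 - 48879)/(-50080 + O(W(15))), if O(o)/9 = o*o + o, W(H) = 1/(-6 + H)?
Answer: 433089/450710 ≈ 0.96090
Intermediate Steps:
O(o) = 9*o + 9*o**2 (O(o) = 9*(o*o + o) = 9*(o**2 + o) = 9*(o + o**2) = 9*o + 9*o**2)
(758 - 48879)/(-50080 + O(W(15))) = (758 - 48879)/(-50080 + 9*(1 + 1/(-6 + 15))/(-6 + 15)) = -48121/(-50080 + 9*(1 + 1/9)/9) = -48121/(-50080 + 9*(1/9)*(1 + 1/9)) = -48121/(-50080 + 9*(1/9)*(10/9)) = -48121/(-50080 + 10/9) = -48121/(-450710/9) = -48121*(-9/450710) = 433089/450710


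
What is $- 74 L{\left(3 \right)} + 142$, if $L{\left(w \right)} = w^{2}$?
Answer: $-524$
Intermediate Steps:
$- 74 L{\left(3 \right)} + 142 = - 74 \cdot 3^{2} + 142 = \left(-74\right) 9 + 142 = -666 + 142 = -524$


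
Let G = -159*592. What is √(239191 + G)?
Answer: √145063 ≈ 380.87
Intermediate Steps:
G = -94128
√(239191 + G) = √(239191 - 94128) = √145063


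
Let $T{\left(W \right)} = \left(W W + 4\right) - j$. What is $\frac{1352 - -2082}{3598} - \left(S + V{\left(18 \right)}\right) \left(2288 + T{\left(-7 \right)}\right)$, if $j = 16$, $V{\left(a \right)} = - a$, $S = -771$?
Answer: $\frac{3300132292}{1799} \approx 1.8344 \cdot 10^{6}$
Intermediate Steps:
$T{\left(W \right)} = -12 + W^{2}$ ($T{\left(W \right)} = \left(W W + 4\right) - 16 = \left(W^{2} + 4\right) - 16 = \left(4 + W^{2}\right) - 16 = -12 + W^{2}$)
$\frac{1352 - -2082}{3598} - \left(S + V{\left(18 \right)}\right) \left(2288 + T{\left(-7 \right)}\right) = \frac{1352 - -2082}{3598} - \left(-771 - 18\right) \left(2288 - \left(12 - \left(-7\right)^{2}\right)\right) = \left(1352 + 2082\right) \frac{1}{3598} - \left(-771 - 18\right) \left(2288 + \left(-12 + 49\right)\right) = 3434 \cdot \frac{1}{3598} - - 789 \left(2288 + 37\right) = \frac{1717}{1799} - \left(-789\right) 2325 = \frac{1717}{1799} - -1834425 = \frac{1717}{1799} + 1834425 = \frac{3300132292}{1799}$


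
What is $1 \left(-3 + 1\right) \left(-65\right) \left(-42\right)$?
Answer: $-5460$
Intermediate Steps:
$1 \left(-3 + 1\right) \left(-65\right) \left(-42\right) = 1 \left(-2\right) \left(-65\right) \left(-42\right) = \left(-2\right) \left(-65\right) \left(-42\right) = 130 \left(-42\right) = -5460$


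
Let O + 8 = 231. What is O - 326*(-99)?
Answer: 32497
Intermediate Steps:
O = 223 (O = -8 + 231 = 223)
O - 326*(-99) = 223 - 326*(-99) = 223 + 32274 = 32497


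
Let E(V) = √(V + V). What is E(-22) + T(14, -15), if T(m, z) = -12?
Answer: -12 + 2*I*√11 ≈ -12.0 + 6.6332*I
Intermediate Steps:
E(V) = √2*√V (E(V) = √(2*V) = √2*√V)
E(-22) + T(14, -15) = √2*√(-22) - 12 = √2*(I*√22) - 12 = 2*I*√11 - 12 = -12 + 2*I*√11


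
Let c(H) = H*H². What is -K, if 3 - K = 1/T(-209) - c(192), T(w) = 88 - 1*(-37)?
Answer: -884736374/125 ≈ -7.0779e+6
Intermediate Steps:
c(H) = H³
T(w) = 125 (T(w) = 88 + 37 = 125)
K = 884736374/125 (K = 3 - (1/125 - 1*192³) = 3 - (1/125 - 1*7077888) = 3 - (1/125 - 7077888) = 3 - 1*(-884735999/125) = 3 + 884735999/125 = 884736374/125 ≈ 7.0779e+6)
-K = -1*884736374/125 = -884736374/125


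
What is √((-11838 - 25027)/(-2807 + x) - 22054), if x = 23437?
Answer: 3*I*√41719442478/4126 ≈ 148.51*I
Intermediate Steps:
√((-11838 - 25027)/(-2807 + x) - 22054) = √((-11838 - 25027)/(-2807 + 23437) - 22054) = √(-36865/20630 - 22054) = √(-36865*1/20630 - 22054) = √(-7373/4126 - 22054) = √(-91002177/4126) = 3*I*√41719442478/4126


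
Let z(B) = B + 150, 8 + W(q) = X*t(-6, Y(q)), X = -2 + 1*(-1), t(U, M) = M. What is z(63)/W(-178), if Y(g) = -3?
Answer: 213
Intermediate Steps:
X = -3 (X = -2 - 1 = -3)
W(q) = 1 (W(q) = -8 - 3*(-3) = -8 + 9 = 1)
z(B) = 150 + B
z(63)/W(-178) = (150 + 63)/1 = 213*1 = 213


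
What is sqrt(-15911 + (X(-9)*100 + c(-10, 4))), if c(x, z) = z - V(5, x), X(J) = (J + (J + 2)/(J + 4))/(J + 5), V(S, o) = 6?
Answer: 3*I*sqrt(1747) ≈ 125.39*I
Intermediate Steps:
X(J) = (J + (2 + J)/(4 + J))/(5 + J)
c(x, z) = -6 + z (c(x, z) = z - 1*6 = z - 6 = -6 + z)
sqrt(-15911 + (X(-9)*100 + c(-10, 4))) = sqrt(-15911 + (((2 + (-9)**2 + 5*(-9))/(20 + (-9)**2 + 9*(-9)))*100 + (-6 + 4))) = sqrt(-15911 + (((2 + 81 - 45)/(20 + 81 - 81))*100 - 2)) = sqrt(-15911 + ((38/20)*100 - 2)) = sqrt(-15911 + (((1/20)*38)*100 - 2)) = sqrt(-15911 + ((19/10)*100 - 2)) = sqrt(-15911 + (190 - 2)) = sqrt(-15911 + 188) = sqrt(-15723) = 3*I*sqrt(1747)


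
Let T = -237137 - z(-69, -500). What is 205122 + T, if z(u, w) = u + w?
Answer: -31446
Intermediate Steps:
T = -236568 (T = -237137 - (-69 - 500) = -237137 - 1*(-569) = -237137 + 569 = -236568)
205122 + T = 205122 - 236568 = -31446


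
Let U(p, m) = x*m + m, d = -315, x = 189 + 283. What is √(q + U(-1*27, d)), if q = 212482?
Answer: √63487 ≈ 251.97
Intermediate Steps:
x = 472
U(p, m) = 473*m (U(p, m) = 472*m + m = 473*m)
√(q + U(-1*27, d)) = √(212482 + 473*(-315)) = √(212482 - 148995) = √63487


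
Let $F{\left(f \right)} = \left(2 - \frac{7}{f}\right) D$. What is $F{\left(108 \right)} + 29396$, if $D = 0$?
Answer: $29396$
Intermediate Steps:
$F{\left(f \right)} = 0$ ($F{\left(f \right)} = \left(2 - \frac{7}{f}\right) 0 = 0$)
$F{\left(108 \right)} + 29396 = 0 + 29396 = 29396$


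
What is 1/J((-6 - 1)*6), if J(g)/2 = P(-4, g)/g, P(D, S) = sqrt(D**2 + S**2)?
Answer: -21*sqrt(445)/890 ≈ -0.49775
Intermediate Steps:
J(g) = 2*sqrt(16 + g**2)/g (J(g) = 2*(sqrt((-4)**2 + g**2)/g) = 2*(sqrt(16 + g**2)/g) = 2*sqrt(16 + g**2)/g)
1/J((-6 - 1)*6) = 1/(2*sqrt(16 + ((-6 - 1)*6)**2)/(((-6 - 1)*6))) = 1/(2*sqrt(16 + (-7*6)**2)/((-7*6))) = 1/(2*sqrt(16 + (-42)**2)/(-42)) = 1/(2*(-1/42)*sqrt(16 + 1764)) = 1/(2*(-1/42)*sqrt(1780)) = 1/(2*(-1/42)*(2*sqrt(445))) = 1/(-2*sqrt(445)/21) = -21*sqrt(445)/890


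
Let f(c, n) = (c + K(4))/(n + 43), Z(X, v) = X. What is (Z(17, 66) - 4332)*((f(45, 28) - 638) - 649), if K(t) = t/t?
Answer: 394093265/71 ≈ 5.5506e+6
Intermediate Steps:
K(t) = 1
f(c, n) = (1 + c)/(43 + n) (f(c, n) = (c + 1)/(n + 43) = (1 + c)/(43 + n))
(Z(17, 66) - 4332)*((f(45, 28) - 638) - 649) = (17 - 4332)*(((1 + 45)/(43 + 28) - 638) - 649) = -4315*((46/71 - 638) - 649) = -4315*(-45252/71 - 649) = -4315*(-91331/71) = 394093265/71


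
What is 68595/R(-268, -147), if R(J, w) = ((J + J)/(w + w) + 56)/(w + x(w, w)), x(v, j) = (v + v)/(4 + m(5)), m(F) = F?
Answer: -21313677/100 ≈ -2.1314e+5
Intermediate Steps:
x(v, j) = 2*v/9 (x(v, j) = (v + v)/(4 + 5) = (2*v)/9 = (2*v)*(1/9) = 2*v/9)
R(J, w) = 9*(56 + J/w)/(11*w) (R(J, w) = ((J + J)/(w + w) + 56)/(w + 2*w/9) = ((2*J)/((2*w)) + 56)/((11*w/9)) = ((2*J)*(1/(2*w)) + 56)*(9/(11*w)) = (J/w + 56)*(9/(11*w)) = (56 + J/w)*(9/(11*w)) = 9*(56 + J/w)/(11*w))
68595/R(-268, -147) = 68595/(((9/11)*(-268 + 56*(-147))/(-147)**2)) = 68595/(((9/11)*(1/21609)*(-268 - 8232))) = 68595/(((9/11)*(1/21609)*(-8500))) = 68595/(-8500/26411) = 68595*(-26411/8500) = -21313677/100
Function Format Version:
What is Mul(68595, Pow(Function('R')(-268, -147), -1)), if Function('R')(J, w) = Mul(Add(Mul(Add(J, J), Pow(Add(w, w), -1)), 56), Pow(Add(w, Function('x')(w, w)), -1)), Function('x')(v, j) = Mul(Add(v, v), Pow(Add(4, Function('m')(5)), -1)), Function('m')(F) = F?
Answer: Rational(-21313677, 100) ≈ -2.1314e+5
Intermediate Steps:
Function('x')(v, j) = Mul(Rational(2, 9), v) (Function('x')(v, j) = Mul(Add(v, v), Pow(Add(4, 5), -1)) = Mul(Mul(2, v), Pow(9, -1)) = Mul(Mul(2, v), Rational(1, 9)) = Mul(Rational(2, 9), v))
Function('R')(J, w) = Mul(Rational(9, 11), Pow(w, -1), Add(56, Mul(J, Pow(w, -1)))) (Function('R')(J, w) = Mul(Add(Mul(Add(J, J), Pow(Add(w, w), -1)), 56), Pow(Add(w, Mul(Rational(2, 9), w)), -1)) = Mul(Add(Mul(Mul(2, J), Pow(Mul(2, w), -1)), 56), Pow(Mul(Rational(11, 9), w), -1)) = Mul(Add(Mul(Mul(2, J), Mul(Rational(1, 2), Pow(w, -1))), 56), Mul(Rational(9, 11), Pow(w, -1))) = Mul(Add(Mul(J, Pow(w, -1)), 56), Mul(Rational(9, 11), Pow(w, -1))) = Mul(Add(56, Mul(J, Pow(w, -1))), Mul(Rational(9, 11), Pow(w, -1))) = Mul(Rational(9, 11), Pow(w, -1), Add(56, Mul(J, Pow(w, -1)))))
Mul(68595, Pow(Function('R')(-268, -147), -1)) = Mul(68595, Pow(Mul(Rational(9, 11), Pow(-147, -2), Add(-268, Mul(56, -147))), -1)) = Mul(68595, Pow(Mul(Rational(9, 11), Rational(1, 21609), Add(-268, -8232)), -1)) = Mul(68595, Pow(Mul(Rational(9, 11), Rational(1, 21609), -8500), -1)) = Mul(68595, Pow(Rational(-8500, 26411), -1)) = Mul(68595, Rational(-26411, 8500)) = Rational(-21313677, 100)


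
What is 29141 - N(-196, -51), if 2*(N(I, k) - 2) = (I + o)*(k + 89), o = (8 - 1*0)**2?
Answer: 31647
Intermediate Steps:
o = 64 (o = (8 + 0)**2 = 8**2 = 64)
N(I, k) = 2 + (64 + I)*(89 + k)/2 (N(I, k) = 2 + ((I + 64)*(k + 89))/2 = 2 + ((64 + I)*(89 + k))/2 = 2 + (64 + I)*(89 + k)/2)
29141 - N(-196, -51) = 29141 - (2850 + 32*(-51) + (89/2)*(-196) + (1/2)*(-196)*(-51)) = 29141 - (2850 - 1632 - 8722 + 4998) = 29141 - 1*(-2506) = 29141 + 2506 = 31647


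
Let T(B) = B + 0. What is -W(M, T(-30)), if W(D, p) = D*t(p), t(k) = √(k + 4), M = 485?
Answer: -485*I*√26 ≈ -2473.0*I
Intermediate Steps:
T(B) = B
t(k) = √(4 + k)
W(D, p) = D*√(4 + p)
-W(M, T(-30)) = -485*√(4 - 30) = -485*√(-26) = -485*I*√26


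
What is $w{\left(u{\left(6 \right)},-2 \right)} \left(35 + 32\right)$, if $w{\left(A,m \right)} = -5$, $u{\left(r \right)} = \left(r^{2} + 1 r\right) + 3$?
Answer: $-335$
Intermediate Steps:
$u{\left(r \right)} = 3 + r + r^{2}$ ($u{\left(r \right)} = \left(r^{2} + r\right) + 3 = \left(r + r^{2}\right) + 3 = 3 + r + r^{2}$)
$w{\left(u{\left(6 \right)},-2 \right)} \left(35 + 32\right) = - 5 \left(35 + 32\right) = \left(-5\right) 67 = -335$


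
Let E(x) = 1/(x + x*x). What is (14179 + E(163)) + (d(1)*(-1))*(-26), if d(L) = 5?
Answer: 382508189/26732 ≈ 14309.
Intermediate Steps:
E(x) = 1/(x + x²)
(14179 + E(163)) + (d(1)*(-1))*(-26) = (14179 + 1/(163*(1 + 163))) + (5*(-1))*(-26) = (14179 + (1/163)/164) - 5*(-26) = (14179 + (1/163)*(1/164)) + 130 = (14179 + 1/26732) + 130 = 379033029/26732 + 130 = 382508189/26732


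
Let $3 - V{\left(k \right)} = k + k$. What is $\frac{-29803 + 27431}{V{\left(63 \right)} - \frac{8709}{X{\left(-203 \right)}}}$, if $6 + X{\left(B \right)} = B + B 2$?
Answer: $\frac{121565}{5578} \approx 21.794$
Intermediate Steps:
$X{\left(B \right)} = -6 + 3 B$ ($X{\left(B \right)} = -6 + \left(B + B 2\right) = -6 + \left(B + 2 B\right) = -6 + 3 B$)
$V{\left(k \right)} = 3 - 2 k$ ($V{\left(k \right)} = 3 - \left(k + k\right) = 3 - 2 k$)
$\frac{-29803 + 27431}{V{\left(63 \right)} - \frac{8709}{X{\left(-203 \right)}}} = \frac{-29803 + 27431}{\left(3 - 126\right) - \frac{8709}{-6 + 3 \left(-203\right)}} = - \frac{2372}{\left(3 - 126\right) - \frac{8709}{-6 - 609}} = - \frac{2372}{-123 - \frac{8709}{-615}} = - \frac{2372}{-123 - - \frac{2903}{205}} = - \frac{2372}{-123 + \frac{2903}{205}} = - \frac{2372}{- \frac{22312}{205}} = \left(-2372\right) \left(- \frac{205}{22312}\right) = \frac{121565}{5578}$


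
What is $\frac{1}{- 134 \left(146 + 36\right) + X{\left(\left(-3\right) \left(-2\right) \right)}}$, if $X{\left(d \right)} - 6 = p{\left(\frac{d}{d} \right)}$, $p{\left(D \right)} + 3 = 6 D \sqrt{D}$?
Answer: $- \frac{1}{24379} \approx -4.1019 \cdot 10^{-5}$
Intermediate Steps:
$p{\left(D \right)} = -3 + 6 D^{\frac{3}{2}}$ ($p{\left(D \right)} = -3 + 6 D \sqrt{D} = -3 + 6 D^{\frac{3}{2}}$)
$X{\left(d \right)} = 9$ ($X{\left(d \right)} = 6 + \left(-3 + 6 \left(\frac{d}{d}\right)^{\frac{3}{2}}\right) = 6 - \left(3 - 6 \cdot 1^{\frac{3}{2}}\right) = 6 + \left(-3 + 6 \cdot 1\right) = 6 + \left(-3 + 6\right) = 6 + 3 = 9$)
$\frac{1}{- 134 \left(146 + 36\right) + X{\left(\left(-3\right) \left(-2\right) \right)}} = \frac{1}{- 134 \left(146 + 36\right) + 9} = \frac{1}{\left(-134\right) 182 + 9} = \frac{1}{-24388 + 9} = \frac{1}{-24379} = - \frac{1}{24379}$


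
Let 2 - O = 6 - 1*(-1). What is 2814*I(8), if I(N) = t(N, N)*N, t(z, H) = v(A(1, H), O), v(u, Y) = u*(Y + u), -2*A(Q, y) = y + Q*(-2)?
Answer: 540288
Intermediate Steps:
A(Q, y) = Q - y/2 (A(Q, y) = -(y + Q*(-2))/2 = -(y - 2*Q)/2 = Q - y/2)
O = -5 (O = 2 - (6 - 1*(-1)) = 2 - (6 + 1) = 2 - 1*7 = 2 - 7 = -5)
t(z, H) = (1 - H/2)*(-4 - H/2) (t(z, H) = (1 - H/2)*(-5 + (1 - H/2)) = (1 - H/2)*(-4 - H/2))
I(N) = N*(-2 + N)*(8 + N)/4 (I(N) = ((-2 + N)*(8 + N)/4)*N = N*(-2 + N)*(8 + N)/4)
2814*I(8) = 2814*((¼)*8*(-2 + 8)*(8 + 8)) = 2814*((¼)*8*6*16) = 2814*192 = 540288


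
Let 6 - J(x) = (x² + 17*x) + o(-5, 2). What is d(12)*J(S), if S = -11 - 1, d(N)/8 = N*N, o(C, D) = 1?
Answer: 74880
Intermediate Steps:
d(N) = 8*N² (d(N) = 8*(N*N) = 8*N²)
S = -12
J(x) = 5 - x² - 17*x (J(x) = 6 - ((x² + 17*x) + 1) = 6 - (1 + x² + 17*x) = 6 + (-1 - x² - 17*x) = 5 - x² - 17*x)
d(12)*J(S) = (8*12²)*(5 - 1*(-12)² - 17*(-12)) = (8*144)*(5 - 1*144 + 204) = 1152*(5 - 144 + 204) = 1152*65 = 74880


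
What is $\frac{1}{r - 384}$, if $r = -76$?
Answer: $- \frac{1}{460} \approx -0.0021739$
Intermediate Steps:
$\frac{1}{r - 384} = \frac{1}{-76 - 384} = \frac{1}{-460} = - \frac{1}{460}$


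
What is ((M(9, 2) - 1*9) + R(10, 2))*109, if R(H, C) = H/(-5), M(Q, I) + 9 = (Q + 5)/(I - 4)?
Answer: -2943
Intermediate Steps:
M(Q, I) = -9 + (5 + Q)/(-4 + I) (M(Q, I) = -9 + (Q + 5)/(I - 4) = -9 + (5 + Q)/(-4 + I))
R(H, C) = -H/5 (R(H, C) = H*(-1/5) = -H/5)
((M(9, 2) - 1*9) + R(10, 2))*109 = (((41 + 9 - 9*2)/(-4 + 2) - 1*9) - 1/5*10)*109 = (((41 + 9 - 18)/(-2) - 9) - 2)*109 = ((-1/2*32 - 9) - 2)*109 = ((-16 - 9) - 2)*109 = (-25 - 2)*109 = -27*109 = -2943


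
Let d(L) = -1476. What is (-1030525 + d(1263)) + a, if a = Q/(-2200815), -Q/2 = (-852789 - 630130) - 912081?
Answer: -454249614163/440163 ≈ -1.0320e+6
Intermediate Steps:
Q = 4790000 (Q = -2*((-852789 - 630130) - 912081) = -2*(-1482919 - 912081) = -2*(-2395000) = 4790000)
a = -958000/440163 (a = 4790000/(-2200815) = 4790000*(-1/2200815) = -958000/440163 ≈ -2.1765)
(-1030525 + d(1263)) + a = (-1030525 - 1476) - 958000/440163 = -1032001 - 958000/440163 = -454249614163/440163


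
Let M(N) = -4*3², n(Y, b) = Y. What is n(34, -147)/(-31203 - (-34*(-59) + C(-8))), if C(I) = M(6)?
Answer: -34/33173 ≈ -0.0010249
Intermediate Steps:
M(N) = -36 (M(N) = -4*9 = -36)
C(I) = -36
n(34, -147)/(-31203 - (-34*(-59) + C(-8))) = 34/(-31203 - (-34*(-59) - 36)) = 34/(-31203 - (2006 - 36)) = 34/(-31203 - 1*1970) = 34/(-31203 - 1970) = 34/(-33173) = 34*(-1/33173) = -34/33173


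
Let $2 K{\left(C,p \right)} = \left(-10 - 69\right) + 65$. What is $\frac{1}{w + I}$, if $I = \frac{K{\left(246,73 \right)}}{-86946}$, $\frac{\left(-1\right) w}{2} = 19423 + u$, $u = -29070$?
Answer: $\frac{86946}{1677536131} \approx 5.183 \cdot 10^{-5}$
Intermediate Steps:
$K{\left(C,p \right)} = -7$ ($K{\left(C,p \right)} = \frac{\left(-10 - 69\right) + 65}{2} = \frac{-79 + 65}{2} = \frac{1}{2} \left(-14\right) = -7$)
$w = 19294$ ($w = - 2 \left(19423 - 29070\right) = \left(-2\right) \left(-9647\right) = 19294$)
$I = \frac{7}{86946}$ ($I = - \frac{7}{-86946} = \left(-7\right) \left(- \frac{1}{86946}\right) = \frac{7}{86946} \approx 8.051 \cdot 10^{-5}$)
$\frac{1}{w + I} = \frac{1}{19294 + \frac{7}{86946}} = \frac{1}{\frac{1677536131}{86946}} = \frac{86946}{1677536131}$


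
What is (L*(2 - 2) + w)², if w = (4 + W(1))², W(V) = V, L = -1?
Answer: 625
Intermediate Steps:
w = 25 (w = (4 + 1)² = 5² = 25)
(L*(2 - 2) + w)² = (-(2 - 2) + 25)² = (-1*0 + 25)² = (0 + 25)² = 25² = 625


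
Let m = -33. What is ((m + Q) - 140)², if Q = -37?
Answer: 44100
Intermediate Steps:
((m + Q) - 140)² = ((-33 - 37) - 140)² = (-70 - 140)² = (-210)² = 44100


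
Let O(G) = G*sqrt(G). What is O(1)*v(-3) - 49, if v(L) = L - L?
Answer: -49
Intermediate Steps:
O(G) = G**(3/2)
v(L) = 0
O(1)*v(-3) - 49 = 1**(3/2)*0 - 49 = 1*0 - 49 = 0 - 49 = -49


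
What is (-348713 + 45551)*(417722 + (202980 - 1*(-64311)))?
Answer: -207669911106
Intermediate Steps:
(-348713 + 45551)*(417722 + (202980 - 1*(-64311))) = -303162*(417722 + (202980 + 64311)) = -303162*(417722 + 267291) = -303162*685013 = -207669911106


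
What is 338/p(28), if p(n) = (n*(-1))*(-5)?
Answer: 169/70 ≈ 2.4143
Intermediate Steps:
p(n) = 5*n (p(n) = -n*(-5) = 5*n)
338/p(28) = 338/((5*28)) = 338/140 = 338*(1/140) = 169/70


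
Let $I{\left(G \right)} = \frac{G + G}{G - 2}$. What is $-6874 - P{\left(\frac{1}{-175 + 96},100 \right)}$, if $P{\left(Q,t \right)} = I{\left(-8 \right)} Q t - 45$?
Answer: $- \frac{539331}{79} \approx -6827.0$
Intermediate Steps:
$I{\left(G \right)} = \frac{2 G}{-2 + G}$
$P{\left(Q,t \right)} = -45 + \frac{8 Q t}{5}$ ($P{\left(Q,t \right)} = 2 \left(-8\right) \frac{1}{-2 - 8} Q t - 45 = 2 \left(-8\right) \frac{1}{-10} Q t - 45 = 2 \left(-8\right) \left(- \frac{1}{10}\right) Q t - 45 = \frac{8 Q}{5} t - 45 = \frac{8 Q t}{5} - 45 = -45 + \frac{8 Q t}{5}$)
$-6874 - P{\left(\frac{1}{-175 + 96},100 \right)} = -6874 - \left(-45 + \frac{8}{5} \frac{1}{-175 + 96} \cdot 100\right) = -6874 - \left(-45 + \frac{8}{5} \frac{1}{-79} \cdot 100\right) = -6874 - \left(-45 + \frac{8}{5} \left(- \frac{1}{79}\right) 100\right) = -6874 - \left(-45 - \frac{160}{79}\right) = -6874 - - \frac{3715}{79} = -6874 + \frac{3715}{79} = - \frac{539331}{79}$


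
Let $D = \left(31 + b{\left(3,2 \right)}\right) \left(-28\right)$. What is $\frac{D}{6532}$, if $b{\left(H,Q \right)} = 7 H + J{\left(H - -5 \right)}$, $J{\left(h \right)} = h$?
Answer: $- \frac{420}{1633} \approx -0.2572$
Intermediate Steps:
$b{\left(H,Q \right)} = 5 + 8 H$ ($b{\left(H,Q \right)} = 7 H + \left(H - -5\right) = 7 H + \left(H + 5\right) = 7 H + \left(5 + H\right) = 5 + 8 H$)
$D = -1680$ ($D = \left(31 + \left(5 + 8 \cdot 3\right)\right) \left(-28\right) = \left(31 + \left(5 + 24\right)\right) \left(-28\right) = \left(31 + 29\right) \left(-28\right) = 60 \left(-28\right) = -1680$)
$\frac{D}{6532} = - \frac{1680}{6532} = \left(-1680\right) \frac{1}{6532} = - \frac{420}{1633}$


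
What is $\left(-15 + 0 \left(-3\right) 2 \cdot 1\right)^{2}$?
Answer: $225$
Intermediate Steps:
$\left(-15 + 0 \left(-3\right) 2 \cdot 1\right)^{2} = \left(-15 + 0 \cdot 2\right)^{2} = \left(-15 + 0\right)^{2} = \left(-15\right)^{2} = 225$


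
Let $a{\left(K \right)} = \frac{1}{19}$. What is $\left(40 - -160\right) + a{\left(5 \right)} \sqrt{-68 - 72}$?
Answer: $200 + \frac{2 i \sqrt{35}}{19} \approx 200.0 + 0.62275 i$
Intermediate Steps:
$a{\left(K \right)} = \frac{1}{19}$
$\left(40 - -160\right) + a{\left(5 \right)} \sqrt{-68 - 72} = \left(40 - -160\right) + \frac{\sqrt{-68 - 72}}{19} = \left(40 + 160\right) + \frac{\sqrt{-140}}{19} = 200 + \frac{2 i \sqrt{35}}{19}$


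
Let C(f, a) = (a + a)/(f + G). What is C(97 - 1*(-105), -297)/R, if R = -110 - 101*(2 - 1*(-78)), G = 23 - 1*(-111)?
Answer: 11/50960 ≈ 0.00021586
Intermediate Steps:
G = 134 (G = 23 + 111 = 134)
C(f, a) = 2*a/(134 + f) (C(f, a) = (a + a)/(f + 134) = (2*a)/(134 + f) = 2*a/(134 + f))
R = -8190 (R = -110 - 101*(2 + 78) = -110 - 101*80 = -110 - 8080 = -8190)
C(97 - 1*(-105), -297)/R = (2*(-297)/(134 + (97 - 1*(-105))))/(-8190) = (2*(-297)/(134 + (97 + 105)))*(-1/8190) = (2*(-297)/(134 + 202))*(-1/8190) = (2*(-297)/336)*(-1/8190) = (2*(-297)*(1/336))*(-1/8190) = -99/56*(-1/8190) = 11/50960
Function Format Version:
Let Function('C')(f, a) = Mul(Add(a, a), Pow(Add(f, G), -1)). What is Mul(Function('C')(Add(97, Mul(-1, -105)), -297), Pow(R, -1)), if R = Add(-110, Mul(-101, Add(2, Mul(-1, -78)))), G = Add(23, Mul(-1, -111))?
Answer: Rational(11, 50960) ≈ 0.00021586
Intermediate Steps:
G = 134 (G = Add(23, 111) = 134)
Function('C')(f, a) = Mul(2, a, Pow(Add(134, f), -1)) (Function('C')(f, a) = Mul(Add(a, a), Pow(Add(f, 134), -1)) = Mul(Mul(2, a), Pow(Add(134, f), -1)) = Mul(2, a, Pow(Add(134, f), -1)))
R = -8190 (R = Add(-110, Mul(-101, Add(2, 78))) = Add(-110, Mul(-101, 80)) = Add(-110, -8080) = -8190)
Mul(Function('C')(Add(97, Mul(-1, -105)), -297), Pow(R, -1)) = Mul(Mul(2, -297, Pow(Add(134, Add(97, Mul(-1, -105))), -1)), Pow(-8190, -1)) = Mul(Mul(2, -297, Pow(Add(134, Add(97, 105)), -1)), Rational(-1, 8190)) = Mul(Mul(2, -297, Pow(Add(134, 202), -1)), Rational(-1, 8190)) = Mul(Mul(2, -297, Pow(336, -1)), Rational(-1, 8190)) = Mul(Mul(2, -297, Rational(1, 336)), Rational(-1, 8190)) = Mul(Rational(-99, 56), Rational(-1, 8190)) = Rational(11, 50960)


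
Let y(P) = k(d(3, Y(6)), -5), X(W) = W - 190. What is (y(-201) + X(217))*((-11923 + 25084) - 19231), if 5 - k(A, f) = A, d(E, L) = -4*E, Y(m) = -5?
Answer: -267080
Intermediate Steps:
X(W) = -190 + W
k(A, f) = 5 - A
y(P) = 17 (y(P) = 5 - (-4)*3 = 5 - 1*(-12) = 5 + 12 = 17)
(y(-201) + X(217))*((-11923 + 25084) - 19231) = (17 + (-190 + 217))*((-11923 + 25084) - 19231) = (17 + 27)*(13161 - 19231) = 44*(-6070) = -267080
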